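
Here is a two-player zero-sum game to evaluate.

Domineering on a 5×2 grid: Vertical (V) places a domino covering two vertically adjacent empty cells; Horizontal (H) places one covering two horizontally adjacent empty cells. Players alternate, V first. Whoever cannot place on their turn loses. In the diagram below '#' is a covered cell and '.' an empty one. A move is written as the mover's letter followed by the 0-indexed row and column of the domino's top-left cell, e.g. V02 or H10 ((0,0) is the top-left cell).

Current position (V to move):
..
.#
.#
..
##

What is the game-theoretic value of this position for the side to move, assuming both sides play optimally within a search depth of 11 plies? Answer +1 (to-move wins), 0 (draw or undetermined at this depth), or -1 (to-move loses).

[../.#/.#/../##] V move#1: V00:-1/#./##/.#/../##*, V10:-1/../##/##/../##, V20:-1/../.#/##/#./##
[#./##/.#/../##] H move#2: H30:+1/#./##/.#/##/##*
[#./##/.#/##/##] end (terminal -1, V#3); searched ../.#/.#/../## to 11

value(../.#/.#/../##, V) = -1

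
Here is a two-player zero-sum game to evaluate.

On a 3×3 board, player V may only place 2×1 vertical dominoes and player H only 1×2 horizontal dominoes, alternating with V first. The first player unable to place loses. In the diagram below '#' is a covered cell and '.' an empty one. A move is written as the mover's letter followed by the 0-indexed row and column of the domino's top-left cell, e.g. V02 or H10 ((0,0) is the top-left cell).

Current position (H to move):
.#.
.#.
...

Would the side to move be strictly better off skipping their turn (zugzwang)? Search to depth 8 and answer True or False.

p1 H@[.#./.#./...]: H20[.#./.#./##.]-1* H21[.#./.#./.##]-1
p2 V@[.#./.#./##.]: V00[##./##./##.]+1* V02[.##/.##/##.]+1 V12[.#./.##/###]+1
p3 H@[##./##./##.] terminal -1; root [.#./.#./...] d8
pass branch (V moves first from the same position):
  | p1 V@[.#./.#./...]: V00[##./##./...]+1* V02[.##/.##/...]+1 V10[.#./##./#..]+1 V12[.#./.##/..#]+1
  | p2 H@[##./##./...]: H20[##./##./##.]-1* H21[##./##./.##]-1
  | p3 V@[##./##./##.]: V02[###/###/##.]+1* V12[##./###/###]+1
  | p4 H@[###/###/##.] terminal -1; root [.#./.#./...] d8
H moving scores -1; H passing scores -1

zugzwang(.#./.#./..., H) = False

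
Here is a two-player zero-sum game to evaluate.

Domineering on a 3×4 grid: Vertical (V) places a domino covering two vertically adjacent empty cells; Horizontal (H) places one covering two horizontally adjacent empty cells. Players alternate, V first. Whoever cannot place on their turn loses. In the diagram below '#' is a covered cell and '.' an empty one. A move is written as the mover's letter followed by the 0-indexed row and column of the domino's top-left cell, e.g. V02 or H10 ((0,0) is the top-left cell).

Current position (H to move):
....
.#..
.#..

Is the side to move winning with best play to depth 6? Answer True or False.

p1 H@[..../.#../.#..]: H00[##../.#../.#..]-1 H01[.##./.#../.#..]-1 H02[..##/.#../.#..]-1 H12[..../.###/.#..]+1* H22[..../.#../.###]-1
p2 V@[..../.###/.#..]: V00[#.../####/.#..]-1* V10[..../####/##..]-1
p3 H@[#.../####/.#..]: H01[###./####/.#..]+1* H02[#.##/####/.#..]+1 H22[#.../####/.###]+1
p4 V@[###./####/.#..] terminal -1; root [..../.#../.#..] d6

H winning at [..../.#../.#..]: True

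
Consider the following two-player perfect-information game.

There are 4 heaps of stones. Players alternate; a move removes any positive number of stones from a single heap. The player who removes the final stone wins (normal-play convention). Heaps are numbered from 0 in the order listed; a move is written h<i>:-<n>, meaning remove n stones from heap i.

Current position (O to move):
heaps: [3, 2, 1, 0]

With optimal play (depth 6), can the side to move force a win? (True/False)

O winning at [(3,2,1,0)]: False

ply 1, O at (3,2,1,0) | h0:-1=-1→(2,2,1,0)*; h0:-2=-1→(1,2,1,0); h0:-3=-1→(0,2,1,0); h1:-1=-1→(3,1,1,0); h1:-2=-1→(3,0,1,0); h2:-1=-1→(3,2,0,0)
ply 2, X at (2,2,1,0) | h0:-1=-1→(1,2,1,0); h0:-2=-1→(0,2,1,0); h1:-1=-1→(2,1,1,0); h1:-2=-1→(2,0,1,0); h2:-1=+1→(2,2,0,0)*
ply 3, O at (2,2,0,0) | h0:-1=-1→(1,2,0,0)*; h0:-2=-1→(0,2,0,0); h1:-1=-1→(2,1,0,0); h1:-2=-1→(2,0,0,0)
ply 4, X at (1,2,0,0) | h0:-1=-1→(0,2,0,0); h1:-1=+1→(1,1,0,0)*; h1:-2=-1→(1,0,0,0)
ply 5, O at (1,1,0,0) | h0:-1=-1→(0,1,0,0)*; h1:-1=-1→(1,0,0,0)
ply 6, X at (0,1,0,0) | h1:-1=+1→(0,0,0,0)*
ply 7: (0,0,0,0) is terminal -1 (O); from (3,2,1,0) depth 6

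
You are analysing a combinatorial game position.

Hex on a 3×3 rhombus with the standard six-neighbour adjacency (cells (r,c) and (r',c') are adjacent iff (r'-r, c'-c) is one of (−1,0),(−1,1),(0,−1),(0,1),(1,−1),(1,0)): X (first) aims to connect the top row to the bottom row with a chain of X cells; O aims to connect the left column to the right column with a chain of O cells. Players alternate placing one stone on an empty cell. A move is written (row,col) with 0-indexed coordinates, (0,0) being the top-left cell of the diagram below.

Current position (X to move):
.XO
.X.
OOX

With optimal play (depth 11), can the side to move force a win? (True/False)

p1 X@[.XO/.X./OOX]: (0,0)[XXO/.X./OOX]-1 (1,0)[.XO/XX./OOX]-1 (1,2)[.XO/.XX/OOX]+1*
p2 O@[.XO/.XX/OOX] terminal -1; root [.XO/.X./OOX] d11

X winning at [.XO/.X./OOX]: True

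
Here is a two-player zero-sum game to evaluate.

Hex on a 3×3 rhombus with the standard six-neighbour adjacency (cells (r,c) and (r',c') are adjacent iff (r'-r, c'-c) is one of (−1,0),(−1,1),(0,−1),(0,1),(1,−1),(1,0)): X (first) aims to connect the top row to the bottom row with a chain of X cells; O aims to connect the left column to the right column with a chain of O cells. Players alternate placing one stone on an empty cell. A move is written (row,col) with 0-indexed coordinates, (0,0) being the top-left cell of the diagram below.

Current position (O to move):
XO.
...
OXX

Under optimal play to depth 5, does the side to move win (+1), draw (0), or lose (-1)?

p1 O@[XO./.../OXX]: (0,2)[XOO/.../OXX]+1* (1,0)[XO./O../OXX]-1 (1,1)[XO./.O./OXX]+1 (1,2)[XO./..O/OXX]-1
p2 X@[XOO/.../OXX]: (1,0)[XOO/X../OXX]-1* (1,1)[XOO/.X./OXX]-1 (1,2)[XOO/..X/OXX]-1
p3 O@[XOO/X../OXX]: (1,1)[XOO/XO./OXX]+1* (1,2)[XOO/X.O/OXX]-1
p4 X@[XOO/XO./OXX] terminal -1; root [XO./.../OXX] d5

value(XO./.../OXX, O) = +1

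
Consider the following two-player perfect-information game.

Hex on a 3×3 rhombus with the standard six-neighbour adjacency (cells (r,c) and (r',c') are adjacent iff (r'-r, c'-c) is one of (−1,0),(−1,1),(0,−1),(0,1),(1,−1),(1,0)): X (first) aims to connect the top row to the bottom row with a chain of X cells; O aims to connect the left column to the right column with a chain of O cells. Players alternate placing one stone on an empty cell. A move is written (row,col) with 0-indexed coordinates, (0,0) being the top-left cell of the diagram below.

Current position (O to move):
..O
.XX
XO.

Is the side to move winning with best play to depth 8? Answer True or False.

O winning at [..O/.XX/XO.]: True

[..O/.XX/XO.] O move#1: (0,0):-1/O.O/.XX/XO., (0,1):+1/.OO/.XX/XO.*, (1,0):-1/..O/OXX/XO., (2,2):-1/..O/.XX/XOO
[.OO/.XX/XO.] X move#2: (0,0):-1/XOO/.XX/XO.*, (1,0):-1/.OO/XXX/XO., (2,2):-1/.OO/.XX/XOX
[XOO/.XX/XO.] O move#3: (1,0):+1/XOO/OXX/XO.*, (2,2):-1/XOO/.XX/XOO
[XOO/OXX/XO.] end (terminal -1, X#4); searched ..O/.XX/XO. to 8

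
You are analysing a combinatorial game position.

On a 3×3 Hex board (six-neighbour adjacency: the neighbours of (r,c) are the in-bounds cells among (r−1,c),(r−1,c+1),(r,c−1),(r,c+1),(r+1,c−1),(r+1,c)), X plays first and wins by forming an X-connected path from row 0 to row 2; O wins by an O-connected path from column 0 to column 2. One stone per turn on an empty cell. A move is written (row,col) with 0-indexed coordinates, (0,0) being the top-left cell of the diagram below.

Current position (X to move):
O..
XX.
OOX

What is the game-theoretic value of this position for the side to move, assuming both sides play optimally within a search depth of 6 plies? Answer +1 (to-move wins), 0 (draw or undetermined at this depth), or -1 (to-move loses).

value(O../XX./OOX, X) = +1

p1 X@[O../XX./OOX]: (0,1)[OX./XX./OOX]-1 (0,2)[O.X/XX./OOX]-1 (1,2)[O../XXX/OOX]+1*
p2 O@[O../XXX/OOX]: (0,1)[OO./XXX/OOX]-1* (0,2)[O.O/XXX/OOX]-1
p3 X@[OO./XXX/OOX]: (0,2)[OOX/XXX/OOX]+1*
p4 O@[OOX/XXX/OOX] terminal -1; root [O../XX./OOX] d6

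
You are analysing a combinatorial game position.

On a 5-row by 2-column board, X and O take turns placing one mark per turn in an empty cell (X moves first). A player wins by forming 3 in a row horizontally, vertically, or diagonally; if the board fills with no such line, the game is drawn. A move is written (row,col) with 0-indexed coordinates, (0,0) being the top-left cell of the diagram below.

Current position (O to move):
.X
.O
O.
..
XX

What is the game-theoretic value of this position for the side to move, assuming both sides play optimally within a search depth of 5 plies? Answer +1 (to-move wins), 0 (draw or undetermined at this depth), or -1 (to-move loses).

value(.X/.O/O./../XX, O) = +1

ply 1, O at .X/.O/O./../XX | (0,0)=+0→OX/.O/O./../XX; (1,0)=+1→.X/OO/O./../XX*; (2,1)=+1→.X/.O/OO/../XX; (3,0)=+0→.X/.O/O./O./XX; (3,1)=+1→.X/.O/O./.O/XX
ply 2, X at .X/OO/O./../XX | (0,0)=-1→XX/OO/O./../XX*; (2,1)=-1→.X/OO/OX/../XX; (3,0)=-1→.X/OO/O./X./XX; (3,1)=-1→.X/OO/O./.X/XX
ply 3, O at XX/OO/O./../XX | (2,1)=+1→XX/OO/OO/../XX*; (3,0)=+1→XX/OO/O./O./XX; (3,1)=+1→XX/OO/O./.O/XX
ply 4, X at XX/OO/OO/../XX | (3,0)=-1→XX/OO/OO/X./XX*; (3,1)=-1→XX/OO/OO/.X/XX
ply 5, O at XX/OO/OO/X./XX | (3,1)=+1→XX/OO/OO/XO/XX*
ply 6: XX/OO/OO/XO/XX is terminal -1 (X); from .X/.O/O./../XX depth 5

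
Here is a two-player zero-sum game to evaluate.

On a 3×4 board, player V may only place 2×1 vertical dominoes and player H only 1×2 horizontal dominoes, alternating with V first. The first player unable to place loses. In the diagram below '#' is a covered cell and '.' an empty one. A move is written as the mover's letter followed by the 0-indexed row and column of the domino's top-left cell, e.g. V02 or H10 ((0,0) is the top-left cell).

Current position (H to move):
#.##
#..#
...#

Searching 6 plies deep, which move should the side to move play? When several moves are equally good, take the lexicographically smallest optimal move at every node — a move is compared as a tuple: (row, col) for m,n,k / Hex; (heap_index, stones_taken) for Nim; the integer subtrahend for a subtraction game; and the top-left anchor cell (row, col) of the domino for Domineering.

H's best at [#.##/#..#/...#]: H11

[#.##/#..#/...#] H move#1: H11:+1/#.##/####/...#*, H20:-1/#.##/#..#/##.#, H21:-1/#.##/#..#/.###
[#.##/####/...#] end (terminal -1, V#2); searched #.##/#..#/...# to 6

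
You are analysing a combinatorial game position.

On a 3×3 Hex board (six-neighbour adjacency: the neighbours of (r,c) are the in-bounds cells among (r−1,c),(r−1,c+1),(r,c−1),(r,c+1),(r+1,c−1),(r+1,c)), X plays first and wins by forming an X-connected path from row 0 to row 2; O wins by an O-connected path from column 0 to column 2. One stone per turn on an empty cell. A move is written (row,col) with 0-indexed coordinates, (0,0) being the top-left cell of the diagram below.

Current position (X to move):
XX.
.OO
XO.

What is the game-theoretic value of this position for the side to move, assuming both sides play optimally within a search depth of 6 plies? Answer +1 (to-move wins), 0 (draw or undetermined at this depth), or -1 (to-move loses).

value(XX./.OO/XO., X) = +1

ply 1, X at XX./.OO/XO. | (0,2)=-1→XXX/.OO/XO.; (1,0)=+1→XX./XOO/XO.*; (2,2)=-1→XX./.OO/XOX
ply 2: XX./XOO/XO. is terminal -1 (O); from XX./.OO/XO. depth 6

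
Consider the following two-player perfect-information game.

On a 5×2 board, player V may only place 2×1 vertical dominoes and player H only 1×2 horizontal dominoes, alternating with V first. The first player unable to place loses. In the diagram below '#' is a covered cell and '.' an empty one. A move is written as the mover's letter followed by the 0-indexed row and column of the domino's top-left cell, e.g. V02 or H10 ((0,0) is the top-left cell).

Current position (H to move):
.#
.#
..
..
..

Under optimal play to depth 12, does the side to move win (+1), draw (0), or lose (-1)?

value(.#/.#/../../.., H) = +1

p1 H@[.#/.#/../../..]: H20[.#/.#/##/../..]-1 H30[.#/.#/../##/..]+1* H40[.#/.#/../../##]-1
p2 V@[.#/.#/../##/..]: V00[##/##/../##/..]-1* V10[.#/##/#./##/..]-1
p3 H@[##/##/../##/..]: H20[##/##/##/##/..]+1* H40[##/##/../##/##]+1
p4 V@[##/##/##/##/..] terminal -1; root [.#/.#/../../..] d12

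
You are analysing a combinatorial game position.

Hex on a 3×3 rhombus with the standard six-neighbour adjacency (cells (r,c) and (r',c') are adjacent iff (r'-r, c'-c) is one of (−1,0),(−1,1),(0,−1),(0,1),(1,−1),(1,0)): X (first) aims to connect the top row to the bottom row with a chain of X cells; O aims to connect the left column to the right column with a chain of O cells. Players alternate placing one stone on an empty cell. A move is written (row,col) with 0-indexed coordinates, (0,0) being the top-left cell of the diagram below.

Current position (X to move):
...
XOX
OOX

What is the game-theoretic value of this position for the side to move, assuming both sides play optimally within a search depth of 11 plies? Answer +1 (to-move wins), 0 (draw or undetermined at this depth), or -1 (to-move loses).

[.../XOX/OOX] X move#1: (0,0):-1/X../XOX/OOX, (0,1):-1/.X./XOX/OOX, (0,2):+1/..X/XOX/OOX*
[..X/XOX/OOX] end (terminal -1, O#2); searched .../XOX/OOX to 11

value(.../XOX/OOX, X) = +1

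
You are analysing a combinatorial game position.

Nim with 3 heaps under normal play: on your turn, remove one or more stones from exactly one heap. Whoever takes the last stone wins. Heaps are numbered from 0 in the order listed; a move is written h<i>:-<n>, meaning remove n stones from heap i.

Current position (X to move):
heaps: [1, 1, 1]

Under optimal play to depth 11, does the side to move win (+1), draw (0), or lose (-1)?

ply 1, X at (1,1,1) | h0:-1=+1→(0,1,1)*; h1:-1=+1→(1,0,1); h2:-1=+1→(1,1,0)
ply 2, O at (0,1,1) | h1:-1=-1→(0,0,1)*; h2:-1=-1→(0,1,0)
ply 3, X at (0,0,1) | h2:-1=+1→(0,0,0)*
ply 4: (0,0,0) is terminal -1 (O); from (1,1,1) depth 11

value((1,1,1), X) = +1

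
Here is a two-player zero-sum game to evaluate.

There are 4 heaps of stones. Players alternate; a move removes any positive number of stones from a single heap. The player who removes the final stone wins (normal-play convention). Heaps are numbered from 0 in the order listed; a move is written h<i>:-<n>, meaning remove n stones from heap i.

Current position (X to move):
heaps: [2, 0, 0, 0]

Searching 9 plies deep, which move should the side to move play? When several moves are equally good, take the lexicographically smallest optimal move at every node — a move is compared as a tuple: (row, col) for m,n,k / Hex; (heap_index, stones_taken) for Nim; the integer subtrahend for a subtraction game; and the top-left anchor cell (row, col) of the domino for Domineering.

X's best at [(2,0,0,0)]: h0:-2

[(2,0,0,0)] X move#1: h0:-1:-1/(1,0,0,0), h0:-2:+1/(0,0,0,0)*
[(0,0,0,0)] end (terminal -1, O#2); searched (2,0,0,0) to 9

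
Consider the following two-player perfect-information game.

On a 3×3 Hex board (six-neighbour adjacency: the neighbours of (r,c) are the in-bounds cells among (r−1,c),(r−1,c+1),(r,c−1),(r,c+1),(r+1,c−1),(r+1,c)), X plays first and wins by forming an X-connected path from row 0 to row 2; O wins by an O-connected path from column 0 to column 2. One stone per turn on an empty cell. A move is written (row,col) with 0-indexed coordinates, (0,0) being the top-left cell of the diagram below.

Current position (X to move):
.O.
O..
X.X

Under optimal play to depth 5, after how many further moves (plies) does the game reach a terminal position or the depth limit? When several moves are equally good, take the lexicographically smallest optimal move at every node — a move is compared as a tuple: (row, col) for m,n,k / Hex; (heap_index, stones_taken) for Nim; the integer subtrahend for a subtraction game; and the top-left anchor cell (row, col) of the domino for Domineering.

p1 X@[.O./O../X.X]: (0,0)[XO./O../X.X]-1 (0,2)[.OX/O../X.X]+1* (1,1)[.O./OX./X.X]-1 (1,2)[.O./O.X/X.X]-1 (2,1)[.O./O../XXX]-1
p2 O@[.OX/O../X.X]: (0,0)[OOX/O../X.X]-1* (1,1)[.OX/OO./X.X]-1 (1,2)[.OX/O.O/X.X]-1 (2,1)[.OX/O../XOX]-1
p3 X@[OOX/O../X.X]: (1,1)[OOX/OX./X.X]+1* (1,2)[OOX/O.X/X.X]+1 (2,1)[OOX/O../XXX]+1
p4 O@[OOX/OX./X.X] terminal -1; root [.O./O../X.X] d5

PV length from [.O./O../X.X]: 3 plies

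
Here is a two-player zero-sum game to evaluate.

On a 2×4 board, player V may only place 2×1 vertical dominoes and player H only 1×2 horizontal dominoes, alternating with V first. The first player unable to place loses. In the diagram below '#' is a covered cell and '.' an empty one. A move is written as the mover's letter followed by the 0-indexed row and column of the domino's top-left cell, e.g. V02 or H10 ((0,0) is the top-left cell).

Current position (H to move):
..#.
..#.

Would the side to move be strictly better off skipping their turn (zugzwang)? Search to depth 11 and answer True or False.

p1 H@[..#./..#.]: H00[###./..#.]+1* H10[..#./###.]+1
p2 V@[###./..#.]: V03[####/..##]-1*
p3 H@[####/..##]: H10[####/####]+1*
p4 V@[####/####] terminal -1; root [..#./..#.] d11
if H skipped the turn, V would face:
~ p1 V@[..#./..#.]: V00[#.#./#.#.]+1* V01[.##./.##.]+1 V03[..##/..##]-1
~ p2 H@[#.#./#.#.] terminal -1; root [..#./..#.] d11
compare (H): move=+1 vs pass=-1

zugzwang(..#./..#., H) = False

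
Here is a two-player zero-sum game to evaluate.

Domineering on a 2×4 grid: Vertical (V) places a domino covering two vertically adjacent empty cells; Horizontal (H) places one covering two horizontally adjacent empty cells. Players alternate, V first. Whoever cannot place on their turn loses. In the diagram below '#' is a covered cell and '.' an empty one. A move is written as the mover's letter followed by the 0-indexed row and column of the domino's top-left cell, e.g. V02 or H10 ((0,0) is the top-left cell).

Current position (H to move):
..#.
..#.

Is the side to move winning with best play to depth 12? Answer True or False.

H winning at [..#./..#.]: True

[..#./..#.] H move#1: H00:+1/###./..#.*, H10:+1/..#./###.
[###./..#.] V move#2: V03:-1/####/..##*
[####/..##] H move#3: H10:+1/####/####*
[####/####] end (terminal -1, V#4); searched ..#./..#. to 12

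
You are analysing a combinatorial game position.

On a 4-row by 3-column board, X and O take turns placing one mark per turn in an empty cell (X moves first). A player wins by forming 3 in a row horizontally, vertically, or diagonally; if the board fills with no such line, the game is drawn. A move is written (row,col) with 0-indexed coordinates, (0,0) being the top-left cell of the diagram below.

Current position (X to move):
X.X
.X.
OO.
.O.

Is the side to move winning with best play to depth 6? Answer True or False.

X winning at [X.X/.X./OO./.O.]: True

ply 1, X at X.X/.X./OO./.O. | (0,1)=+1→XXX/.X./OO./.O.*; (1,0)=-1→X.X/XX./OO./.O.; (1,2)=-1→X.X/.XX/OO./.O.; (2,2)=+1→X.X/.X./OOX/.O.; (3,0)=-1→X.X/.X./OO./XO.; (3,2)=-1→X.X/.X./OO./.OX
ply 2: XXX/.X./OO./.O. is terminal -1 (O); from X.X/.X./OO./.O. depth 6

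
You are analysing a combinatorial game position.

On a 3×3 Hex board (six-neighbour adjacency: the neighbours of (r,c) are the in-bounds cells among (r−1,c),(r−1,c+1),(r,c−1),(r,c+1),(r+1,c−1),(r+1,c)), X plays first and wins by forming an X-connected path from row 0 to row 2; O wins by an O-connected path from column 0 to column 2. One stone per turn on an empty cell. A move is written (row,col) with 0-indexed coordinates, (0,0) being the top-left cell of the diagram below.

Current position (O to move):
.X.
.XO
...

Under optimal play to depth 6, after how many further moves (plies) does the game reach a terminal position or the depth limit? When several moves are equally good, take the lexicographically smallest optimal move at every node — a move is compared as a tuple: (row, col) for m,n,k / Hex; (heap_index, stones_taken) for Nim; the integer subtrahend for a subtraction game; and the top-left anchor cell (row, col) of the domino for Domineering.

[.X./.XO/...] O move#1: (0,0):-1/OX./.XO/...*, (0,2):-1/.XO/.XO/..., (1,0):-1/.X./OXO/..., (2,0):-1/.X./.XO/O.., (2,1):-1/.X./.XO/.O., (2,2):-1/.X./.XO/..O
[OX./.XO/...] X move#2: (0,2):+1/OXX/.XO/...*, (1,0):+1/OX./XXO/..., (2,0):+1/OX./.XO/X.., (2,1):+1/OX./.XO/.X., (2,2):+1/OX./.XO/..X
[OXX/.XO/...] O move#3: (1,0):-1/OXX/OXO/...*, (2,0):-1/OXX/.XO/O.., (2,1):-1/OXX/.XO/.O., (2,2):-1/OXX/.XO/..O
[OXX/OXO/...] X move#4: (2,0):+1/OXX/OXO/X..*, (2,1):+1/OXX/OXO/.X., (2,2):+1/OXX/OXO/..X
[OXX/OXO/X..] end (terminal -1, O#5); searched .X./.XO/... to 6

PV length from [.X./.XO/...]: 4 plies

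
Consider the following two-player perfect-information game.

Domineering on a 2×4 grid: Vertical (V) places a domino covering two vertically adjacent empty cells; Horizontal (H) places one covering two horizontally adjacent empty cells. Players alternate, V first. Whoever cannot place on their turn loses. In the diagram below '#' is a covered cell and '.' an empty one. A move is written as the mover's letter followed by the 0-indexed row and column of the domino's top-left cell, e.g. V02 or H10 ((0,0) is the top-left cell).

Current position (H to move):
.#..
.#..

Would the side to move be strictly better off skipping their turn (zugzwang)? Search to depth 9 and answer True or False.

zugzwang(.#../.#.., H) = False

p1 H@[.#../.#..]: H02[.###/.#..]+1* H12[.#../.###]+1
p2 V@[.###/.#..]: V00[####/##..]-1*
p3 H@[####/##..]: H12[####/####]+1*
p4 V@[####/####] terminal -1; root [.#../.#..] d9
suppose H passes — search the same position with V to move:
pass> p1 V@[.#../.#..]: V00[##../##..]-1 V02[.##./.##.]+1* V03[.#.#/.#.#]+1
pass> p2 H@[.##./.##.] terminal -1; root [.#../.#..] d9
for H: play +1, pass -1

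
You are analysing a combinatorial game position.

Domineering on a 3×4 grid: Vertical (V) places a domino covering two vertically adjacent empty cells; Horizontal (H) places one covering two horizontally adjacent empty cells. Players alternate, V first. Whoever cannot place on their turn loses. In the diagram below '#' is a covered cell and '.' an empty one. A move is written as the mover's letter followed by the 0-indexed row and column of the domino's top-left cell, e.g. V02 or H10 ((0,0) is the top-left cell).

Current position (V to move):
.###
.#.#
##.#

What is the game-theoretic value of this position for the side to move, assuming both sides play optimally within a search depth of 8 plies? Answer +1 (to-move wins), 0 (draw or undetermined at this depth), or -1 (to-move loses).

[.###/.#.#/##.#] V move#1: V00:+1/####/##.#/##.#*, V12:+1/.###/.###/####
[####/##.#/##.#] end (terminal -1, H#2); searched .###/.#.#/##.# to 8

value(.###/.#.#/##.#, V) = +1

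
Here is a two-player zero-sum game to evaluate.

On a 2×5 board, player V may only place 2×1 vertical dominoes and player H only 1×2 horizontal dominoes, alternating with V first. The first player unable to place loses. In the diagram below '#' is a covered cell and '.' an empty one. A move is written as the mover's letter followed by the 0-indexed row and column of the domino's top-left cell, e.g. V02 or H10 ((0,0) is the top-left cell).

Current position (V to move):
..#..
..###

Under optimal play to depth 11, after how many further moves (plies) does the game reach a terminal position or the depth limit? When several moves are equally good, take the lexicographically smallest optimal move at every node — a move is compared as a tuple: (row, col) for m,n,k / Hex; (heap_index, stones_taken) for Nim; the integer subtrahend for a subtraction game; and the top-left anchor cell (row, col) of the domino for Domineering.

PV length from [..#../..###]: 3 plies

p1 V@[..#../..###]: V00[#.#../#.###]+1* V01[.##../.####]+1
p2 H@[#.#../#.###]: H03[#.###/#.###]-1*
p3 V@[#.###/#.###]: V01[#####/#####]+1*
p4 H@[#####/#####] terminal -1; root [..#../..###] d11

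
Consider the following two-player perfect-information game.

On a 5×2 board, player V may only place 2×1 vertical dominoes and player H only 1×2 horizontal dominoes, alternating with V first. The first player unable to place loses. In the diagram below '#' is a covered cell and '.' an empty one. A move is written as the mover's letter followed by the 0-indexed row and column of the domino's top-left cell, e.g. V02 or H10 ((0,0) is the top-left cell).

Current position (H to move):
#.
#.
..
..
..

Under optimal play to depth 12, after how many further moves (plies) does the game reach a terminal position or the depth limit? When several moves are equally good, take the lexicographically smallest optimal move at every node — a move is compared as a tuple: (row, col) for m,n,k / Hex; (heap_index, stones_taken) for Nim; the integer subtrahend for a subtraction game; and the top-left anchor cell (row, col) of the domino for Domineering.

PV length from [#./#./../../..]: 3 plies

[#./#./../../..] H move#1: H20:-1/#./#./##/../.., H30:+1/#./#./../##/..*, H40:-1/#./#./../../##
[#./#./../##/..] V move#2: V01:-1/##/##/../##/..*, V11:-1/#./##/.#/##/..
[##/##/../##/..] H move#3: H20:+1/##/##/##/##/..*, H40:+1/##/##/../##/##
[##/##/##/##/..] end (terminal -1, V#4); searched #./#./../../.. to 12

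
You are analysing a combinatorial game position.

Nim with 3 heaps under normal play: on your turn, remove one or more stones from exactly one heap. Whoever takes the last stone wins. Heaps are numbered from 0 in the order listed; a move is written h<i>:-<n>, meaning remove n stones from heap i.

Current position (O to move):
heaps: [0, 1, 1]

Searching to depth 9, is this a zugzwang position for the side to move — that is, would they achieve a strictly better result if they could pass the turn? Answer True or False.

zugzwang((0,1,1), O) = True

p1 O@[(0,1,1)]: h1:-1[(0,0,1)]-1* h2:-1[(0,1,0)]-1
p2 X@[(0,0,1)]: h2:-1[(0,0,0)]+1*
p3 O@[(0,0,0)] terminal -1; root [(0,1,1)] d9
if O skipped the turn, X would face:
~ p1 X@[(0,1,1)]: h1:-1[(0,0,1)]-1* h2:-1[(0,1,0)]-1
~ p2 O@[(0,0,1)]: h2:-1[(0,0,0)]+1*
~ p3 X@[(0,0,0)] terminal -1; root [(0,1,1)] d9
compare (O): move=-1 vs pass=+1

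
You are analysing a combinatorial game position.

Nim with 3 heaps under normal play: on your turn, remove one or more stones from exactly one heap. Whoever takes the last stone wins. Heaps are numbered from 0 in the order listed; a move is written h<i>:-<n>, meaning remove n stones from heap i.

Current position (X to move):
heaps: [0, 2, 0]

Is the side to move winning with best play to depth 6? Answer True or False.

[(0,2,0)] X move#1: h1:-1:-1/(0,1,0), h1:-2:+1/(0,0,0)*
[(0,0,0)] end (terminal -1, O#2); searched (0,2,0) to 6

X winning at [(0,2,0)]: True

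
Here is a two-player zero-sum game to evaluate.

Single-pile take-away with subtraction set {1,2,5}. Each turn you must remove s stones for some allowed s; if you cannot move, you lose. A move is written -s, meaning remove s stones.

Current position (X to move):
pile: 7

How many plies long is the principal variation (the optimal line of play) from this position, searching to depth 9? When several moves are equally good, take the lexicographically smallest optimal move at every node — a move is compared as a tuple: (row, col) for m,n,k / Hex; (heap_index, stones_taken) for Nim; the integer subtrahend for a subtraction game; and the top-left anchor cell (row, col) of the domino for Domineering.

ply 1, X at 7 | -1=+1→6*; -2=-1→5; -5=-1→2
ply 2, O at 6 | -1=-1→5*; -2=-1→4; -5=-1→1
ply 3, X at 5 | -1=-1→4; -2=+1→3*; -5=+1→0
ply 4, O at 3 | -1=-1→2*; -2=-1→1
ply 5, X at 2 | -1=-1→1; -2=+1→0*
ply 6: 0 is terminal -1 (O); from 7 depth 9

PV length from [7]: 5 plies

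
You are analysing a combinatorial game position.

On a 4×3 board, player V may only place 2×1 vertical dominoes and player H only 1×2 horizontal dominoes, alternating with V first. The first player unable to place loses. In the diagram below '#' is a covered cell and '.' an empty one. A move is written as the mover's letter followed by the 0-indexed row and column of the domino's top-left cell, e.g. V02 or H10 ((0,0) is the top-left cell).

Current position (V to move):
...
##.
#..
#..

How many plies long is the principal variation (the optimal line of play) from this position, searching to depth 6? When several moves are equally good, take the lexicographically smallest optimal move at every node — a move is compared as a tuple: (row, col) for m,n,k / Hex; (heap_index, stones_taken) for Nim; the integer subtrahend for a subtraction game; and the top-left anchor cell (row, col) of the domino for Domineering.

p1 V@[.../##./#../#..]: V02[..#/###/#../#..]-1 V12[.../###/#.#/#..]-1 V21[.../##./##./##.]+1* V22[.../##./#.#/#.#]+1
p2 H@[.../##./##./##.]: H00[##./##./##./##.]-1* H01[.##/##./##./##.]-1
p3 V@[##./##./##./##.]: V02[###/###/##./##.]+1* V12[##./###/###/##.]+1 V22[##./##./###/###]+1
p4 H@[###/###/##./##.] terminal -1; root [.../##./#../#..] d6

PV length from [.../##./#../#..]: 3 plies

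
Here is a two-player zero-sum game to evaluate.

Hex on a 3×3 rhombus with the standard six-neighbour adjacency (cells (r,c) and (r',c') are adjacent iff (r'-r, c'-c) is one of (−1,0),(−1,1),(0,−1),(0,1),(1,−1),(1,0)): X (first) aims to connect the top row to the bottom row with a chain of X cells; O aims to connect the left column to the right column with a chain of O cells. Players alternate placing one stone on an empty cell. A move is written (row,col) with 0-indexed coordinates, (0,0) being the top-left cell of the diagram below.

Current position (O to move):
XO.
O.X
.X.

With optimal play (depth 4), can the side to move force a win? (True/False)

O winning at [XO./O.X/.X.]: True

p1 O@[XO./O.X/.X.]: (0,2)[XOO/O.X/.X.]+1* (1,1)[XO./OOX/.X.]-1 (2,0)[XO./O.X/OX.]-1 (2,2)[XO./O.X/.XO]-1
p2 X@[XOO/O.X/.X.] terminal -1; root [XO./O.X/.X.] d4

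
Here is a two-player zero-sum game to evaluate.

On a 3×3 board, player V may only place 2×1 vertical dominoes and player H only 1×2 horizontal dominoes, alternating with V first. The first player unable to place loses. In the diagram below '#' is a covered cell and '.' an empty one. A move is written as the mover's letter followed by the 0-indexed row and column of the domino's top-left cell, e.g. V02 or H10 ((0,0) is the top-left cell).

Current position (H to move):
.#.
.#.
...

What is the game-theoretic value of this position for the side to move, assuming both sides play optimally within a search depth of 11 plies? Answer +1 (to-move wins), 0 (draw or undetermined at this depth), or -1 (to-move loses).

[.#./.#./...] H move#1: H20:-1/.#./.#./##.*, H21:-1/.#./.#./.##
[.#./.#./##.] V move#2: V00:+1/##./##./##.*, V02:+1/.##/.##/##., V12:+1/.#./.##/###
[##./##./##.] end (terminal -1, H#3); searched .#./.#./... to 11

value(.#./.#./..., H) = -1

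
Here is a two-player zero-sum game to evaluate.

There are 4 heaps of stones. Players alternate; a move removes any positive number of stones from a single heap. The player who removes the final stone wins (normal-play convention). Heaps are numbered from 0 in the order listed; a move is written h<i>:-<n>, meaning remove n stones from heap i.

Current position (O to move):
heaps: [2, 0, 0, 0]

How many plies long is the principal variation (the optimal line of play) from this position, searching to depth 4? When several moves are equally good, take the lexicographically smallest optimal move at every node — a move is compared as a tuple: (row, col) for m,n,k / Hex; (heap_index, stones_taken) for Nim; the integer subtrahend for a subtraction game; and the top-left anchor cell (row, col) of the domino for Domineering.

PV length from [(2,0,0,0)]: 1 ply

ply 1, O at (2,0,0,0) | h0:-1=-1→(1,0,0,0); h0:-2=+1→(0,0,0,0)*
ply 2: (0,0,0,0) is terminal -1 (X); from (2,0,0,0) depth 4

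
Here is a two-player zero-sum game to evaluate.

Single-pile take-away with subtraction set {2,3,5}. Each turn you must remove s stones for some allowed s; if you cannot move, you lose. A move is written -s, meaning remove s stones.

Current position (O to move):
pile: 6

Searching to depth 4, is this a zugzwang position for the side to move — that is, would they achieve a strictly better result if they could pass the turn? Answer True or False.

p1 O@[6]: -2[4]-1 -3[3]-1 -5[1]+1*
p2 X@[1] terminal -1; root [6] d4
pass branch (X moves first from the same position):
  | p1 X@[6]: -2[4]-1 -3[3]-1 -5[1]+1*
  | p2 O@[1] terminal -1; root [6] d4
O moving scores +1; O passing scores -1

zugzwang(6, O) = False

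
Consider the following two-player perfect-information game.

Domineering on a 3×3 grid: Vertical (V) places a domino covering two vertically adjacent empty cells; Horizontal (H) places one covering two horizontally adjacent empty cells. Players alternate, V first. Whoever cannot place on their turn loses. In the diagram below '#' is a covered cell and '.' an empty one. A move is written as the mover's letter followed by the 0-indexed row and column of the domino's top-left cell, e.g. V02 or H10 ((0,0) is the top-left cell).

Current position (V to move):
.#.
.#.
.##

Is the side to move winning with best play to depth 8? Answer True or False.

ply 1, V at .#./.#./.## | V00=+1→##./##./.##*; V02=+1→.##/.##/.##; V10=+1→.#./##./###
ply 2: ##./##./.## is terminal -1 (H); from .#./.#./.## depth 8

V winning at [.#./.#./.##]: True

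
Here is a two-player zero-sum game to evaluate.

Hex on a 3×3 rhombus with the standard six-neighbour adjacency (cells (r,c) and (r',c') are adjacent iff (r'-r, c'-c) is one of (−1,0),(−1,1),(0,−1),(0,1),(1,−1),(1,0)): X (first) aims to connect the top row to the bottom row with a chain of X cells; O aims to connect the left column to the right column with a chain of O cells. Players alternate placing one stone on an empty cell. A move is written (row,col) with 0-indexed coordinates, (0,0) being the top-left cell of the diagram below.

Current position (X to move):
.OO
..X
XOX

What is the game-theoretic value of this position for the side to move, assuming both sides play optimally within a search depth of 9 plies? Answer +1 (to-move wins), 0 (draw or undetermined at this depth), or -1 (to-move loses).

value(.OO/..X/XOX, X) = -1

p1 X@[.OO/..X/XOX]: (0,0)[XOO/..X/XOX]-1* (1,0)[.OO/X.X/XOX]-1 (1,1)[.OO/.XX/XOX]-1
p2 O@[XOO/..X/XOX]: (1,0)[XOO/O.X/XOX]+1* (1,1)[XOO/.OX/XOX]-1
p3 X@[XOO/O.X/XOX] terminal -1; root [.OO/..X/XOX] d9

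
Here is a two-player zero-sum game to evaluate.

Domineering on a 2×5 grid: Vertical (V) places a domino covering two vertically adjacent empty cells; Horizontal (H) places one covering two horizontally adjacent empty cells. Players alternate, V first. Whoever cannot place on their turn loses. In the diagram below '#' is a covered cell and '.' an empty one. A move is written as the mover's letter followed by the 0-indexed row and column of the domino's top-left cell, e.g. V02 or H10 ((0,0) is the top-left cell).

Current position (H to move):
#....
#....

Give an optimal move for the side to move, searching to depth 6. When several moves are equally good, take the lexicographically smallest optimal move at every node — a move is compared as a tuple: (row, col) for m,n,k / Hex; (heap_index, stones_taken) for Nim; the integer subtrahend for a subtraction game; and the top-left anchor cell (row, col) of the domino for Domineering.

[#..../#....] H move#1: H01:-1/###../#...., H02:+1/#.##./#....*, H03:-1/#..##/#...., H11:-1/#..../###.., H12:+1/#..../#.##., H13:-1/#..../#..##
[#.##./#....] V move#2: V01:-1/####./##...*, V04:-1/#.###/#...#
[####./##...] H move#3: H12:-1/####./####., H13:+1/####./##.##*
[####./##.##] end (terminal -1, V#4); searched #..../#.... to 6

H's best at [#..../#....]: H02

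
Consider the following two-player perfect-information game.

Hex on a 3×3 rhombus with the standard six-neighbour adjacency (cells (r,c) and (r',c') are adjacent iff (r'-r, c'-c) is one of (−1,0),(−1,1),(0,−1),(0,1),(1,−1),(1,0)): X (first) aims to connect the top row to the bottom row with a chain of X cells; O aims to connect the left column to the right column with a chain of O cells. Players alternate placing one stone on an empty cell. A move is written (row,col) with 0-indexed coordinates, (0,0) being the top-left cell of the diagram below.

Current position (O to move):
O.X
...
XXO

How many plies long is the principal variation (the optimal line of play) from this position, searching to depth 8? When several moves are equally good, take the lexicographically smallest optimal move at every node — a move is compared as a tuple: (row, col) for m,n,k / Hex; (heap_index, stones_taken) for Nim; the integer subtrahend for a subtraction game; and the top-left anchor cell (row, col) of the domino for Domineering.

[O.X/.../XXO] O move#1: (0,1):-1/OOX/.../XXO*, (1,0):-1/O.X/O../XXO, (1,1):-1/O.X/.O./XXO, (1,2):-1/O.X/..O/XXO
[OOX/.../XXO] X move#2: (1,0):+1/OOX/X../XXO*, (1,1):+1/OOX/.X./XXO, (1,2):+1/OOX/..X/XXO
[OOX/X../XXO] O move#3: (1,1):-1/OOX/XO./XXO*, (1,2):-1/OOX/X.O/XXO
[OOX/XO./XXO] X move#4: (1,2):+1/OOX/XOX/XXO*
[OOX/XOX/XXO] end (terminal -1, O#5); searched O.X/.../XXO to 8

PV length from [O.X/.../XXO]: 4 plies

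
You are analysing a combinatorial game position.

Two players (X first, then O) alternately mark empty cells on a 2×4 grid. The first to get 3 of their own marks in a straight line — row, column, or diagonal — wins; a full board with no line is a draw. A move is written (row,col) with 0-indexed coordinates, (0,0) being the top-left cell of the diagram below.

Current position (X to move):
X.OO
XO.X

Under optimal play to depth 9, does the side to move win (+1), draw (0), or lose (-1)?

ply 1, X at X.OO/XO.X | (0,1)=+0→XXOO/XO.X*; (1,2)=-1→X.OO/XOXX
ply 2, O at XXOO/XO.X | (1,2)=+0→XXOO/XOOX*
ply 3: XXOO/XOOX is terminal +0 (X); from X.OO/XO.X depth 9

value(X.OO/XO.X, X) = 0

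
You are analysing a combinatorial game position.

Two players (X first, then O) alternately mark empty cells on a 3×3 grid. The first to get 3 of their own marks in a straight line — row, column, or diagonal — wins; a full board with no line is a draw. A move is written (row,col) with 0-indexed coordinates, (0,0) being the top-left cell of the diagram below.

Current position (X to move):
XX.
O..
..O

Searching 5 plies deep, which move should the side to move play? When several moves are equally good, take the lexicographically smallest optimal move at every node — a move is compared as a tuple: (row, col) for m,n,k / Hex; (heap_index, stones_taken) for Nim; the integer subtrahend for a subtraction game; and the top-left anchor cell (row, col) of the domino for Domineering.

[XX./O../..O] X move#1: (0,2):+1/XXX/O../..O*, (1,1):+1/XX./OX./..O, (1,2):+0/XX./O.X/..O, (2,0):+0/XX./O../X.O, (2,1):+1/XX./O../.XO
[XXX/O../..O] end (terminal -1, O#2); searched XX./O../..O to 5

X's best at [XX./O../..O]: (0,2)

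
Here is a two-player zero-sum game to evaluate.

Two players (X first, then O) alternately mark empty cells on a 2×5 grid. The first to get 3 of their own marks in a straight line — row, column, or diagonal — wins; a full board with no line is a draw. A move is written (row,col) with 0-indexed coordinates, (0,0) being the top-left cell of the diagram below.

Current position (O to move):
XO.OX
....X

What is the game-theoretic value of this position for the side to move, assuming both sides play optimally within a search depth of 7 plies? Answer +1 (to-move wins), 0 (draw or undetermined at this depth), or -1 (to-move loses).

value(XO.OX/....X, O) = +1

p1 O@[XO.OX/....X]: (0,2)[XOOOX/....X]+1* (1,0)[XO.OX/O...X]+0 (1,1)[XO.OX/.O..X]+1 (1,2)[XO.OX/..O.X]+1 (1,3)[XO.OX/...OX]+0
p2 X@[XOOOX/....X] terminal -1; root [XO.OX/....X] d7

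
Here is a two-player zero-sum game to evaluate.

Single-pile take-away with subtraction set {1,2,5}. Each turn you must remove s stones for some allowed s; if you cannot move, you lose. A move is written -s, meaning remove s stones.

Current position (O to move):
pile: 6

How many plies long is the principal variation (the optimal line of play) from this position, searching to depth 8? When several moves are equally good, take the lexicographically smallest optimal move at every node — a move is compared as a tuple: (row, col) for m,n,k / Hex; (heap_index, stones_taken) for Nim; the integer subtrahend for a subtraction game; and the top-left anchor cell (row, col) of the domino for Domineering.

PV length from [6]: 4 plies

p1 O@[6]: -1[5]-1* -2[4]-1 -5[1]-1
p2 X@[5]: -1[4]-1 -2[3]+1* -5[0]+1
p3 O@[3]: -1[2]-1* -2[1]-1
p4 X@[2]: -1[1]-1 -2[0]+1*
p5 O@[0] terminal -1; root [6] d8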